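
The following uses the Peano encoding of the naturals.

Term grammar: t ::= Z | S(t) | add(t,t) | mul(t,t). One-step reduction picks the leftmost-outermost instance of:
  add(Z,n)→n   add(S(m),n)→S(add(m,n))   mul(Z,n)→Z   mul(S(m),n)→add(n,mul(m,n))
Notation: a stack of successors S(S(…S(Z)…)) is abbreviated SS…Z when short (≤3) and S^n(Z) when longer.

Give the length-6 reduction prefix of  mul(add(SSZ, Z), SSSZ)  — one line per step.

  start: mul(add(SSZ, Z), SSSZ)
  step 1: mul(S(add(SZ, Z)), SSSZ)
  step 2: add(SSSZ, mul(add(SZ, Z), SSSZ))
  step 3: S(add(SSZ, mul(add(SZ, Z), SSSZ)))
  step 4: S(S(add(SZ, mul(add(SZ, Z), SSSZ))))
  step 5: S(S(S(add(Z, mul(add(SZ, Z), SSSZ)))))
  step 6: S(S(S(mul(add(SZ, Z), SSSZ))))

Answer: after 6 steps: S(S(S(mul(add(SZ, Z), SSSZ))))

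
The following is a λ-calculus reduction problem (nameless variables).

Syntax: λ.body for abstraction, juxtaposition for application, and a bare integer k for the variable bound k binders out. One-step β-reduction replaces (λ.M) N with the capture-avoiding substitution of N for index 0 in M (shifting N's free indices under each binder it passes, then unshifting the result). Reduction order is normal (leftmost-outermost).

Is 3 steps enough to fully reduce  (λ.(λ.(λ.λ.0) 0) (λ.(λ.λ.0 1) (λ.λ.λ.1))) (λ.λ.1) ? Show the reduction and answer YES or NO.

  start: (λ.(λ.(λ.λ.0) 0) (λ.(λ.λ.0 1) (λ.λ.λ.1))) (λ.λ.1)
  step 1: (λ.(λ.λ.0) 0) (λ.(λ.λ.0 1) (λ.λ.λ.1))
  step 2: (λ.λ.0) (λ.(λ.λ.0 1) (λ.λ.λ.1))
  step 3: λ.0

Answer: YES — reaches normal form λ.0 in 3 ≤ 3 steps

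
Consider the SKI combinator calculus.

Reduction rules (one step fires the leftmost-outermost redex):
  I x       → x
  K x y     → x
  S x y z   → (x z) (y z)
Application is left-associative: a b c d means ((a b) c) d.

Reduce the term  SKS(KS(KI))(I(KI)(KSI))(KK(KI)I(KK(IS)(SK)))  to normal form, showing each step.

  start: SKS(KS(KI))(I(KI)(KSI))(KK(KI)I(KK(IS)(SK)))
  [1] K(KS(KI))(S(KS(KI)))(I(KI)(KSI))(KK(KI)I(KK(IS)(SK)))
  [2] KS(KI)(I(KI)(KSI))(KK(KI)I(KK(IS)(SK)))
  [3] S(I(KI)(KSI))(KK(KI)I(KK(IS)(SK)))
  [4] S(KI(KSI))(KK(KI)I(KK(IS)(SK)))
  [5] SI(KK(KI)I(KK(IS)(SK)))
  [6] SI(KI(KK(IS)(SK)))
  [7] SII

Answer: normal form = SII  (in 7 steps)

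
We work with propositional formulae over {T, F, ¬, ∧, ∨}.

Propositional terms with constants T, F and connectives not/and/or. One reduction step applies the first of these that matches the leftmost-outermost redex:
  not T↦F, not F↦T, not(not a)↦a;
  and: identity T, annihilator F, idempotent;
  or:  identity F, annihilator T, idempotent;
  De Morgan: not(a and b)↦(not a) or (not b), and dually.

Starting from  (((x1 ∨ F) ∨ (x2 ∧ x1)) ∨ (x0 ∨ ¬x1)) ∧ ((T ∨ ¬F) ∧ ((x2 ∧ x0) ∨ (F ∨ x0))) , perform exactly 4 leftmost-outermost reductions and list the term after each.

  start: (((x1 ∨ F) ∨ (x2 ∧ x1)) ∨ (x0 ∨ ¬x1)) ∧ ((T ∨ ¬F) ∧ ((x2 ∧ x0) ∨ (F ∨ x0)))
  →1  ((x1 ∨ (x2 ∧ x1)) ∨ (x0 ∨ ¬x1)) ∧ ((T ∨ ¬F) ∧ ((x2 ∧ x0) ∨ (F ∨ x0)))
  →2  ((x1 ∨ (x2 ∧ x1)) ∨ (x0 ∨ ¬x1)) ∧ (T ∧ ((x2 ∧ x0) ∨ (F ∨ x0)))
  →3  ((x1 ∨ (x2 ∧ x1)) ∨ (x0 ∨ ¬x1)) ∧ ((x2 ∧ x0) ∨ (F ∨ x0))
  →4  ((x1 ∨ (x2 ∧ x1)) ∨ (x0 ∨ ¬x1)) ∧ ((x2 ∧ x0) ∨ x0)

Answer: after 4 steps: ((x1 ∨ (x2 ∧ x1)) ∨ (x0 ∨ ¬x1)) ∧ ((x2 ∧ x0) ∨ x0)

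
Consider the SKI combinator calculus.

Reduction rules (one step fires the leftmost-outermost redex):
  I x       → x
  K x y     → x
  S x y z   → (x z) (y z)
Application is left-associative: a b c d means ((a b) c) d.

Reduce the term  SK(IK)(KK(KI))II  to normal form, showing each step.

Answer: normal form = I  (in 4 steps)

Reduction:
  start: SK(IK)(KK(KI))II
  step 1: K(KK(KI))(IK(KK(KI)))II
  step 2: KK(KI)II
  step 3: KII
  step 4: I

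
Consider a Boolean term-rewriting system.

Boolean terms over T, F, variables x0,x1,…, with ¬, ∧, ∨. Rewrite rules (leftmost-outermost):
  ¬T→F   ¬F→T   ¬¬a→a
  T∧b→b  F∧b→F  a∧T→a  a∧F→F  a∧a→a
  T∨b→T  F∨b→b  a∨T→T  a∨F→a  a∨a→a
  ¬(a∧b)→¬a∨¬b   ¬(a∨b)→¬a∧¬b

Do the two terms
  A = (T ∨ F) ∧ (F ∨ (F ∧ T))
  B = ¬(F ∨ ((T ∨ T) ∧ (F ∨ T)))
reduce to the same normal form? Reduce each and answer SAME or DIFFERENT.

Term A:
  start: (T ∨ F) ∧ (F ∨ (F ∧ T))
  [1] T ∧ (F ∨ (F ∧ T))
  [2] F ∨ (F ∧ T)
  [3] F ∧ T
  [4] F

Term B:
  start: ¬(F ∨ ((T ∨ T) ∧ (F ∨ T)))
  [1] ¬F ∧ ¬((T ∨ T) ∧ (F ∨ T))
  [2] T ∧ ¬((T ∨ T) ∧ (F ∨ T))
  [3] ¬((T ∨ T) ∧ (F ∨ T))
  [4] ¬(T ∨ T) ∨ ¬(F ∨ T)
  [5] (¬T ∧ ¬T) ∨ ¬(F ∨ T)
  [6] ¬T ∨ ¬(F ∨ T)
  [7] F ∨ ¬(F ∨ T)
  [8] ¬(F ∨ T)
  [9] ¬F ∧ ¬T
  [10] T ∧ ¬T
  [11] ¬T
  [12] F

Answer: SAME — A ⇓ F, B ⇓ F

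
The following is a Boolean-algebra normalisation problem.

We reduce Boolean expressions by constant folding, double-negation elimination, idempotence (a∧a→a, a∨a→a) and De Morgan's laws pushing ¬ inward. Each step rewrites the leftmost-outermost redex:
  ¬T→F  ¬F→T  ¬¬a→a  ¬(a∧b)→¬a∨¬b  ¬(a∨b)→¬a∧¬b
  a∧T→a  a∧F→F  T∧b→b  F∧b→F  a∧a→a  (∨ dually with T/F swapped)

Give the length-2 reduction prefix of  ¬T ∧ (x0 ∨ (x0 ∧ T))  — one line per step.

Answer: after 2 steps: F

Reduction:
  start: ¬T ∧ (x0 ∨ (x0 ∧ T))
  step 1: F ∧ (x0 ∨ (x0 ∧ T))
  step 2: F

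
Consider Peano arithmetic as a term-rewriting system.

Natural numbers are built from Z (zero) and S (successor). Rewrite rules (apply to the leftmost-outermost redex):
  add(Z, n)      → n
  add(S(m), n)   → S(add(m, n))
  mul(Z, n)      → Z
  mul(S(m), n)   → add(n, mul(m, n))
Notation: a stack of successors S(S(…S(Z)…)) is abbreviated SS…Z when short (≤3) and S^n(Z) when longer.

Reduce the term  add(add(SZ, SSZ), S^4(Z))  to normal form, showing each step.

Answer: normal form = S^7(Z)  (in 6 steps)

Derivation:
  start: add(add(SZ, SSZ), S^4(Z))
  step 1: add(S(add(Z, SSZ)), S^4(Z))
  step 2: S(add(add(Z, SSZ), S^4(Z)))
  step 3: S(add(SSZ, S^4(Z)))
  step 4: S(S(add(SZ, S^4(Z))))
  step 5: S(S(S(add(Z, S^4(Z)))))
  step 6: S^7(Z)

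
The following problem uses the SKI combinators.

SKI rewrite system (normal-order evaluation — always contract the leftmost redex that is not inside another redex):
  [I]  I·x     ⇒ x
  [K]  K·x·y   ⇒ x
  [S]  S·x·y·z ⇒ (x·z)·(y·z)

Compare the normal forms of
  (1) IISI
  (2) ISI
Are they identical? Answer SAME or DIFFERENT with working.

Answer: SAME — A ⇓ SI, B ⇓ SI

Reduction:
Term A:
  start: IISI
  →1  ISI
  →2  SI

Term B:
  start: ISI
  →1  SI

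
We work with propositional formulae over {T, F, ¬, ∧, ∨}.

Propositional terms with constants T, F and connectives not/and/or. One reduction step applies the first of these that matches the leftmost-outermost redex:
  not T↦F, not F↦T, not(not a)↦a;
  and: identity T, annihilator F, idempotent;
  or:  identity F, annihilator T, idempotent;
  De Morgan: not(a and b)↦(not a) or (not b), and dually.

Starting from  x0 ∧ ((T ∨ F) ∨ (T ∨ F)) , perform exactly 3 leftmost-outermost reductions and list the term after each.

  start: x0 ∧ ((T ∨ F) ∨ (T ∨ F))
  step 1: x0 ∧ (T ∨ F)
  step 2: x0 ∧ T
  step 3: x0

Answer: after 3 steps: x0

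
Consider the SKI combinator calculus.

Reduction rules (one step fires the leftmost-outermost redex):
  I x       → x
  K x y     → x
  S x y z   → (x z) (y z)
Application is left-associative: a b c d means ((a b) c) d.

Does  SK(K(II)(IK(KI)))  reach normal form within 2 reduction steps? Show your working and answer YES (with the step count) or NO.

Answer: YES — reaches normal form SKI in 2 ≤ 2 steps

Reduction:
  start: SK(K(II)(IK(KI)))
  →1  SK(II)
  →2  SKI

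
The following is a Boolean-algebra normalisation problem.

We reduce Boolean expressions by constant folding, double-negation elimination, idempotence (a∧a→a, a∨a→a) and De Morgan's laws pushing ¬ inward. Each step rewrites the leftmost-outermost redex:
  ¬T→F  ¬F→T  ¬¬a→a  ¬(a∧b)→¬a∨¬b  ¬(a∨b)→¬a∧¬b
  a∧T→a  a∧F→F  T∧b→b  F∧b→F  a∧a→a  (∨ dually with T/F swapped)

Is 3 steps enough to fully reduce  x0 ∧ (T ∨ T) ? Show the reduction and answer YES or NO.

Answer: YES — reaches normal form x0 in 2 ≤ 3 steps

Working:
  start: x0 ∧ (T ∨ T)
  step 1: x0 ∧ T
  step 2: x0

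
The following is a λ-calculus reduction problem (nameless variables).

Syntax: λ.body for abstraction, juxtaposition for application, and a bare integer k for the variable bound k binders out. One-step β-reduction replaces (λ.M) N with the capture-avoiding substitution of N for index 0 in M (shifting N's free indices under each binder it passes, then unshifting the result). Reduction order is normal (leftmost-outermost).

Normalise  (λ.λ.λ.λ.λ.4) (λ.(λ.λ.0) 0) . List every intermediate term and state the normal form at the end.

  start: (λ.λ.λ.λ.λ.4) (λ.(λ.λ.0) 0)
  step 1: λ.λ.λ.λ.λ.(λ.λ.0) 0
  step 2: λ.λ.λ.λ.λ.λ.0

Answer: normal form = λ.λ.λ.λ.λ.λ.0  (in 2 steps)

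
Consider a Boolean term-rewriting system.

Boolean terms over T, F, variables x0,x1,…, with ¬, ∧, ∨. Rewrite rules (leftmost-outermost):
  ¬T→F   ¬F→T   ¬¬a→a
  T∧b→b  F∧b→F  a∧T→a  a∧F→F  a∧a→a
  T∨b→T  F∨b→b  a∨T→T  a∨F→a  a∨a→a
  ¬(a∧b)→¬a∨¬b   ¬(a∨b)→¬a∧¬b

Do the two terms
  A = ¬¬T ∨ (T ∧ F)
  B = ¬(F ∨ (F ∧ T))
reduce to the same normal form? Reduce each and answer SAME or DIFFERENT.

Answer: SAME — A ⇓ T, B ⇓ T

Working:
Term A:
  start: ¬¬T ∨ (T ∧ F)
  [1] T ∨ (T ∧ F)
  [2] T

Term B:
  start: ¬(F ∨ (F ∧ T))
  [1] ¬F ∧ ¬(F ∧ T)
  [2] T ∧ ¬(F ∧ T)
  [3] ¬(F ∧ T)
  [4] ¬F ∨ ¬T
  [5] T ∨ ¬T
  [6] T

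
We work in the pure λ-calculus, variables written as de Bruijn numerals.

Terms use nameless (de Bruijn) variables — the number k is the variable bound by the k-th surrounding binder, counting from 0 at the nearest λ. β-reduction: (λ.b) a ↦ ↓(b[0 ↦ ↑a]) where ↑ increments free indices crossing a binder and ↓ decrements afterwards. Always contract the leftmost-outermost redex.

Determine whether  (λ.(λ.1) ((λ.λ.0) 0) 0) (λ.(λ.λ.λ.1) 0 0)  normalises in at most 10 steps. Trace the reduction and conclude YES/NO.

Answer: YES — reaches normal form λ.λ.λ.1 in 7 ≤ 10 steps

Reduction:
  start: (λ.(λ.1) ((λ.λ.0) 0) 0) (λ.(λ.λ.λ.1) 0 0)
  step 1: (λ.λ.(λ.λ.λ.1) 0 0) ((λ.λ.0) (λ.(λ.λ.λ.1) 0 0)) (λ.(λ.λ.λ.1) 0 0)
  step 2: (λ.(λ.λ.λ.1) 0 0) (λ.(λ.λ.λ.1) 0 0)
  step 3: (λ.λ.λ.1) (λ.(λ.λ.λ.1) 0 0) (λ.(λ.λ.λ.1) 0 0)
  step 4: (λ.λ.1) (λ.(λ.λ.λ.1) 0 0)
  step 5: λ.λ.(λ.λ.λ.1) 0 0
  step 6: λ.λ.(λ.λ.1) 0
  step 7: λ.λ.λ.1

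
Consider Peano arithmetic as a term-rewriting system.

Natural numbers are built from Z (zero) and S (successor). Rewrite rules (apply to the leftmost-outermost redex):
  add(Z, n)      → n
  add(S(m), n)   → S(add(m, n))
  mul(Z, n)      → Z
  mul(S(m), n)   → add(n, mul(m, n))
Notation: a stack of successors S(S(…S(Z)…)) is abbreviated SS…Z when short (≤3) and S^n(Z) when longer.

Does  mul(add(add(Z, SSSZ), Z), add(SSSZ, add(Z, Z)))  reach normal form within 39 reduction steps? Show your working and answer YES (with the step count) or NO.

Answer: YES — reaches normal form S^9(Z) in 36 ≤ 39 steps

Reduction:
  start: mul(add(add(Z, SSSZ), Z), add(SSSZ, add(Z, Z)))
  step 1: mul(add(SSSZ, Z), add(SSSZ, add(Z, Z)))
  step 2: mul(S(add(SSZ, Z)), add(SSSZ, add(Z, Z)))
  step 3: add(add(SSSZ, add(Z, Z)), mul(add(SSZ, Z), add(SSSZ, add(Z, Z))))
  step 4: add(S(add(SSZ, add(Z, Z))), mul(add(SSZ, Z), add(SSSZ, add(Z, Z))))
  step 5: S(add(add(SSZ, add(Z, Z)), mul(add(SSZ, Z), add(SSSZ, add(Z, Z)))))
  step 6: S(add(S(add(SZ, add(Z, Z))), mul(add(SSZ, Z), add(SSSZ, add(Z, Z)))))
  step 7: S(S(add(add(SZ, add(Z, Z)), mul(add(SSZ, Z), add(SSSZ, add(Z, Z))))))
  step 8: S(S(add(S(add(Z, add(Z, Z))), mul(add(SSZ, Z), add(SSSZ, add(Z, Z))))))
  step 9: S(S(S(add(add(Z, add(Z, Z)), mul(add(SSZ, Z), add(SSSZ, add(Z, Z)))))))
  step 10: S(S(S(add(add(Z, Z), mul(add(SSZ, Z), add(SSSZ, add(Z, Z)))))))
  step 11: S(S(S(add(Z, mul(add(SSZ, Z), add(SSSZ, add(Z, Z)))))))
  step 12: S(S(S(mul(add(SSZ, Z), add(SSSZ, add(Z, Z))))))
  step 13: S(S(S(mul(S(add(SZ, Z)), add(SSSZ, add(Z, Z))))))
  step 14: S(S(S(add(add(SSSZ, add(Z, Z)), mul(add(SZ, Z), add(SSSZ, add(Z, Z)))))))
  step 15: S(S(S(add(S(add(SSZ, add(Z, Z))), mul(add(SZ, Z), add(SSSZ, add(Z, Z)))))))
  step 16: S(S(S(S(add(add(SSZ, add(Z, Z)), mul(add(SZ, Z), add(SSSZ, add(Z, Z))))))))
  step 17: S(S(S(S(add(S(add(SZ, add(Z, Z))), mul(add(SZ, Z), add(SSSZ, add(Z, Z))))))))
  step 18: S(S(S(S(S(add(add(SZ, add(Z, Z)), mul(add(SZ, Z), add(SSSZ, add(Z, Z)))))))))
  step 19: S(S(S(S(S(add(S(add(Z, add(Z, Z))), mul(add(SZ, Z), add(SSSZ, add(Z, Z)))))))))
  step 20: S(S(S(S(S(S(add(add(Z, add(Z, Z)), mul(add(SZ, Z), add(SSSZ, add(Z, Z))))))))))
  step 21: S(S(S(S(S(S(add(add(Z, Z), mul(add(SZ, Z), add(SSSZ, add(Z, Z))))))))))
  step 22: S(S(S(S(S(S(add(Z, mul(add(SZ, Z), add(SSSZ, add(Z, Z))))))))))
  step 23: S(S(S(S(S(S(mul(add(SZ, Z), add(SSSZ, add(Z, Z)))))))))
  step 24: S(S(S(S(S(S(mul(S(add(Z, Z)), add(SSSZ, add(Z, Z)))))))))
  step 25: S(S(S(S(S(S(add(add(SSSZ, add(Z, Z)), mul(add(Z, Z), add(SSSZ, add(Z, Z))))))))))
  step 26: S(S(S(S(S(S(add(S(add(SSZ, add(Z, Z))), mul(add(Z, Z), add(SSSZ, add(Z, Z))))))))))
  step 27: S(S(S(S(S(S(S(add(add(SSZ, add(Z, Z)), mul(add(Z, Z), add(SSSZ, add(Z, Z)))))))))))
  step 28: S(S(S(S(S(S(S(add(S(add(SZ, add(Z, Z))), mul(add(Z, Z), add(SSSZ, add(Z, Z)))))))))))
  step 29: S(S(S(S(S(S(S(S(add(add(SZ, add(Z, Z)), mul(add(Z, Z), add(SSSZ, add(Z, Z))))))))))))
  step 30: S(S(S(S(S(S(S(S(add(S(add(Z, add(Z, Z))), mul(add(Z, Z), add(SSSZ, add(Z, Z))))))))))))
  step 31: S(S(S(S(S(S(S(S(S(add(add(Z, add(Z, Z)), mul(add(Z, Z), add(SSSZ, add(Z, Z)))))))))))))
  step 32: S(S(S(S(S(S(S(S(S(add(add(Z, Z), mul(add(Z, Z), add(SSSZ, add(Z, Z)))))))))))))
  step 33: S(S(S(S(S(S(S(S(S(add(Z, mul(add(Z, Z), add(SSSZ, add(Z, Z)))))))))))))
  step 34: S(S(S(S(S(S(S(S(S(mul(add(Z, Z), add(SSSZ, add(Z, Z))))))))))))
  step 35: S(S(S(S(S(S(S(S(S(mul(Z, add(SSSZ, add(Z, Z))))))))))))
  step 36: S^9(Z)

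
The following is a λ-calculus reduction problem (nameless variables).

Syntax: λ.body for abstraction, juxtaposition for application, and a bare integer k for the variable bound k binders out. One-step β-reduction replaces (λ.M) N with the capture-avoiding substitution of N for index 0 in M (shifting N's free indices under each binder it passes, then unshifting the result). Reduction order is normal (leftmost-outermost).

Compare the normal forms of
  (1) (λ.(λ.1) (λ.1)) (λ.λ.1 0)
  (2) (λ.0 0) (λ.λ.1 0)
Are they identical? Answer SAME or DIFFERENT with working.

Answer: SAME — A ⇓ λ.λ.1 0, B ⇓ λ.λ.1 0

Derivation:
Term A:
  start: (λ.(λ.1) (λ.1)) (λ.λ.1 0)
  →1  (λ.λ.λ.1 0) (λ.λ.λ.1 0)
  →2  λ.λ.1 0

Term B:
  start: (λ.0 0) (λ.λ.1 0)
  →1  (λ.λ.1 0) (λ.λ.1 0)
  →2  λ.(λ.λ.1 0) 0
  →3  λ.λ.1 0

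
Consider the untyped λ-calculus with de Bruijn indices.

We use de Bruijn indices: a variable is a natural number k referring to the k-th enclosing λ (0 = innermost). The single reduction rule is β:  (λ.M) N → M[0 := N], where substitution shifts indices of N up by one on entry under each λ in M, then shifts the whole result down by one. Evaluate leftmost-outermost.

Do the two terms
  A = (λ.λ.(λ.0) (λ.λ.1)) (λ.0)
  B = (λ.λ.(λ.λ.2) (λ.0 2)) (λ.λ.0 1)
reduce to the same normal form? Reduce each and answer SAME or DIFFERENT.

Answer: DIFFERENT — A ⇓ λ.λ.λ.1, B ⇓ λ.λ.1

Working:
Term A:
  start: (λ.λ.(λ.0) (λ.λ.1)) (λ.0)
  step 1: λ.(λ.0) (λ.λ.1)
  step 2: λ.λ.λ.1

Term B:
  start: (λ.λ.(λ.λ.2) (λ.0 2)) (λ.λ.0 1)
  step 1: λ.(λ.λ.2) (λ.0 (λ.λ.0 1))
  step 2: λ.λ.1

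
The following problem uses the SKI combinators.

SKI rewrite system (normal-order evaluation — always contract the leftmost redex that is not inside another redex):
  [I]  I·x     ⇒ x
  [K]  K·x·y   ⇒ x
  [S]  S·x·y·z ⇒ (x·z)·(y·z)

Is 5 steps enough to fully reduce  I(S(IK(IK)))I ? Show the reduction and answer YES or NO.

Answer: YES — reaches normal form S(KK)I in 3 ≤ 5 steps

Working:
  start: I(S(IK(IK)))I
  →1  S(IK(IK))I
  →2  S(K(IK))I
  →3  S(KK)I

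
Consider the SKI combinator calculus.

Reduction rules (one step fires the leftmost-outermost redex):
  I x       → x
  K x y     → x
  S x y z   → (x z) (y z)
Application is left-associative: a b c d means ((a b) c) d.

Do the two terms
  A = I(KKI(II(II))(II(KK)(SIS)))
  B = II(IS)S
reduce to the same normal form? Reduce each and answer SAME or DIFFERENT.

Answer: DIFFERENT — A ⇓ I, B ⇓ SS

Reduction:
Term A:
  start: I(KKI(II(II))(II(KK)(SIS)))
  [1] KKI(II(II))(II(KK)(SIS))
  [2] K(II(II))(II(KK)(SIS))
  [3] II(II)
  [4] I(II)
  [5] II
  [6] I

Term B:
  start: II(IS)S
  [1] I(IS)S
  [2] ISS
  [3] SS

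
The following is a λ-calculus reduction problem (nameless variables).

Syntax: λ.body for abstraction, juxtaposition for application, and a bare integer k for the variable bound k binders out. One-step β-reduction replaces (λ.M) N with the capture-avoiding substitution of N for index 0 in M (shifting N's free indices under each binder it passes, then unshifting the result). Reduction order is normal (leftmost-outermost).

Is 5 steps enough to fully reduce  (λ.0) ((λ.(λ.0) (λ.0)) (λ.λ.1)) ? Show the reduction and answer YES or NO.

  start: (λ.0) ((λ.(λ.0) (λ.0)) (λ.λ.1))
  step 1: (λ.(λ.0) (λ.0)) (λ.λ.1)
  step 2: (λ.0) (λ.0)
  step 3: λ.0

Answer: YES — reaches normal form λ.0 in 3 ≤ 5 steps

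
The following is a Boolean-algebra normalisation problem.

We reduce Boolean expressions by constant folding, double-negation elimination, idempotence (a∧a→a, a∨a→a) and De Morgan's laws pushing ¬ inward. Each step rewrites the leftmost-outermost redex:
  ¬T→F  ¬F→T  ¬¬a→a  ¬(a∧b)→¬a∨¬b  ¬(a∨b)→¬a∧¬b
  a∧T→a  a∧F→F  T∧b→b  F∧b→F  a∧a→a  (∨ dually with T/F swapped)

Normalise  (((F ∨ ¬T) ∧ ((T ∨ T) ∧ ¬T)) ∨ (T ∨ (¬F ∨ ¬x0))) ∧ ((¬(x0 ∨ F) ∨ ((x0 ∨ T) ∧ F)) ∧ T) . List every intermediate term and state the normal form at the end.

Answer: normal form = ¬x0  (in 12 steps)

Working:
  start: (((F ∨ ¬T) ∧ ((T ∨ T) ∧ ¬T)) ∨ (T ∨ (¬F ∨ ¬x0))) ∧ ((¬(x0 ∨ F) ∨ ((x0 ∨ T) ∧ F)) ∧ T)
  →1  ((¬T ∧ ((T ∨ T) ∧ ¬T)) ∨ (T ∨ (¬F ∨ ¬x0))) ∧ ((¬(x0 ∨ F) ∨ ((x0 ∨ T) ∧ F)) ∧ T)
  →2  ((F ∧ ((T ∨ T) ∧ ¬T)) ∨ (T ∨ (¬F ∨ ¬x0))) ∧ ((¬(x0 ∨ F) ∨ ((x0 ∨ T) ∧ F)) ∧ T)
  →3  (F ∨ (T ∨ (¬F ∨ ¬x0))) ∧ ((¬(x0 ∨ F) ∨ ((x0 ∨ T) ∧ F)) ∧ T)
  →4  (T ∨ (¬F ∨ ¬x0)) ∧ ((¬(x0 ∨ F) ∨ ((x0 ∨ T) ∧ F)) ∧ T)
  →5  T ∧ ((¬(x0 ∨ F) ∨ ((x0 ∨ T) ∧ F)) ∧ T)
  →6  (¬(x0 ∨ F) ∨ ((x0 ∨ T) ∧ F)) ∧ T
  →7  ¬(x0 ∨ F) ∨ ((x0 ∨ T) ∧ F)
  →8  (¬x0 ∧ ¬F) ∨ ((x0 ∨ T) ∧ F)
  →9  (¬x0 ∧ T) ∨ ((x0 ∨ T) ∧ F)
  →10  ¬x0 ∨ ((x0 ∨ T) ∧ F)
  →11  ¬x0 ∨ F
  →12  ¬x0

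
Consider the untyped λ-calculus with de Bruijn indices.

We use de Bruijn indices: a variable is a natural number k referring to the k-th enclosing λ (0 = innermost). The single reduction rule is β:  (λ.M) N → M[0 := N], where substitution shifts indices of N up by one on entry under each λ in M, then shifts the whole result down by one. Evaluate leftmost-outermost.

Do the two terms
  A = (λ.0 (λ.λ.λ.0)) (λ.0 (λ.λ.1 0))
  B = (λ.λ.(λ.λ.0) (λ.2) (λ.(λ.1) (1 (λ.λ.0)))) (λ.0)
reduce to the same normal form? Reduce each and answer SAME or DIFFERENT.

Term A:
  start: (λ.0 (λ.λ.λ.0)) (λ.0 (λ.λ.1 0))
  step 1: (λ.0 (λ.λ.1 0)) (λ.λ.λ.0)
  step 2: (λ.λ.λ.0) (λ.λ.1 0)
  step 3: λ.λ.0

Term B:
  start: (λ.λ.(λ.λ.0) (λ.2) (λ.(λ.1) (1 (λ.λ.0)))) (λ.0)
  step 1: λ.(λ.λ.0) (λ.λ.0) (λ.(λ.1) (1 (λ.λ.0)))
  step 2: λ.(λ.0) (λ.(λ.1) (1 (λ.λ.0)))
  step 3: λ.λ.(λ.1) (1 (λ.λ.0))
  step 4: λ.λ.0

Answer: SAME — A ⇓ λ.λ.0, B ⇓ λ.λ.0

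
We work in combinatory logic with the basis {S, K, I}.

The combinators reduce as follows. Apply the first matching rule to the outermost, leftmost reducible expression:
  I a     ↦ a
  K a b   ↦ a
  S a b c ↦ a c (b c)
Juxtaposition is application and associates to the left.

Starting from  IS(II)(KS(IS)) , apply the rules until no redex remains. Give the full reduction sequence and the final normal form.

Answer: normal form = SIS  (in 3 steps)

Working:
  start: IS(II)(KS(IS))
  [1] S(II)(KS(IS))
  [2] SI(KS(IS))
  [3] SIS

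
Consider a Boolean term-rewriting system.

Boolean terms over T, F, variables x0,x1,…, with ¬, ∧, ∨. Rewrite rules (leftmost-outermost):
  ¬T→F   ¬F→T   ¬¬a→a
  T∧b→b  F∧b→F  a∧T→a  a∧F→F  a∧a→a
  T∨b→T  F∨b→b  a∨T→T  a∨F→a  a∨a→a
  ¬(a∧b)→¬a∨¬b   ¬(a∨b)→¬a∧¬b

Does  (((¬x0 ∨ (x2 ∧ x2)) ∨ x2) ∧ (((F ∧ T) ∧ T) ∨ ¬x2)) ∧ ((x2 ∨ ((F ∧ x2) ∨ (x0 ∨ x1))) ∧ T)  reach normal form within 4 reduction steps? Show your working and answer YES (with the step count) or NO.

Answer: NO — after 4 steps the term is (((¬x0 ∨ x2) ∨ x2) ∧ ¬x2) ∧ ((x2 ∨ ((F ∧ x2) ∨ (x0 ∨ x1))) ∧ T), not yet normal

Reduction:
  start: (((¬x0 ∨ (x2 ∧ x2)) ∨ x2) ∧ (((F ∧ T) ∧ T) ∨ ¬x2)) ∧ ((x2 ∨ ((F ∧ x2) ∨ (x0 ∨ x1))) ∧ T)
  [1] (((¬x0 ∨ x2) ∨ x2) ∧ (((F ∧ T) ∧ T) ∨ ¬x2)) ∧ ((x2 ∨ ((F ∧ x2) ∨ (x0 ∨ x1))) ∧ T)
  [2] (((¬x0 ∨ x2) ∨ x2) ∧ ((F ∧ T) ∨ ¬x2)) ∧ ((x2 ∨ ((F ∧ x2) ∨ (x0 ∨ x1))) ∧ T)
  [3] (((¬x0 ∨ x2) ∨ x2) ∧ (F ∨ ¬x2)) ∧ ((x2 ∨ ((F ∧ x2) ∨ (x0 ∨ x1))) ∧ T)
  [4] (((¬x0 ∨ x2) ∨ x2) ∧ ¬x2) ∧ ((x2 ∨ ((F ∧ x2) ∨ (x0 ∨ x1))) ∧ T)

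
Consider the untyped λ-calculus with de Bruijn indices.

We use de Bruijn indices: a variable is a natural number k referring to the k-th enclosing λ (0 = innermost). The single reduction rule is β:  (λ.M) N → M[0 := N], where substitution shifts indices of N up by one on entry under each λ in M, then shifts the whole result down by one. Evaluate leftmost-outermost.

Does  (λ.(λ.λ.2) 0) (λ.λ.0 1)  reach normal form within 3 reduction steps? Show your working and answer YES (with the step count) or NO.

Answer: YES — reaches normal form λ.λ.λ.0 1 in 2 ≤ 3 steps

Reduction:
  start: (λ.(λ.λ.2) 0) (λ.λ.0 1)
  [1] (λ.λ.λ.λ.0 1) (λ.λ.0 1)
  [2] λ.λ.λ.0 1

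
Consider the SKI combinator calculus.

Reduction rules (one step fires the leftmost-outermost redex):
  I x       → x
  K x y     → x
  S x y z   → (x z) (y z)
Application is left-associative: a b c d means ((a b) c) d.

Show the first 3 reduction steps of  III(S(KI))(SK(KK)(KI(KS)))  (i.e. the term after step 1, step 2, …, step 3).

  start: III(S(KI))(SK(KK)(KI(KS)))
  →1  II(S(KI))(SK(KK)(KI(KS)))
  →2  I(S(KI))(SK(KK)(KI(KS)))
  →3  S(KI)(SK(KK)(KI(KS)))

Answer: after 3 steps: S(KI)(SK(KK)(KI(KS)))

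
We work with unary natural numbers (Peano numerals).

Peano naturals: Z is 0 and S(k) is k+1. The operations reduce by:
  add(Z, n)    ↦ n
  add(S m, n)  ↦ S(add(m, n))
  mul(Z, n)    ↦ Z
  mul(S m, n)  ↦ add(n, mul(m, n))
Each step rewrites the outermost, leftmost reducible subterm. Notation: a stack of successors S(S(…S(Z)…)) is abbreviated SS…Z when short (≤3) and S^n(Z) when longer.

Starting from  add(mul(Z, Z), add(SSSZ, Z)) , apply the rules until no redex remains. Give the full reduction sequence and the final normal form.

Answer: normal form = SSSZ  (in 6 steps)

Reduction:
  start: add(mul(Z, Z), add(SSSZ, Z))
  [1] add(Z, add(SSSZ, Z))
  [2] add(SSSZ, Z)
  [3] S(add(SSZ, Z))
  [4] S(S(add(SZ, Z)))
  [5] S(S(S(add(Z, Z))))
  [6] SSSZ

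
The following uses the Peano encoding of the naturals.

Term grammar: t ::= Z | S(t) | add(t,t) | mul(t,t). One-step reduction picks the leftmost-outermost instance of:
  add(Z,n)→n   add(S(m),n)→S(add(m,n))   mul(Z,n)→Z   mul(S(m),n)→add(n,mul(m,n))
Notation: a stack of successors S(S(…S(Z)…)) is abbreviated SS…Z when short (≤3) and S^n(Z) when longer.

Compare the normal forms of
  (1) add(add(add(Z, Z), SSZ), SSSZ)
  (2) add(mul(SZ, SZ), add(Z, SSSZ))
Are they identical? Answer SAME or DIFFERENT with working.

Answer: DIFFERENT — A ⇓ S^5(Z), B ⇓ S^4(Z)

Reduction:
Term A:
  start: add(add(add(Z, Z), SSZ), SSSZ)
  [1] add(add(Z, SSZ), SSSZ)
  [2] add(SSZ, SSSZ)
  [3] S(add(SZ, SSSZ))
  [4] S(S(add(Z, SSSZ)))
  [5] S^5(Z)

Term B:
  start: add(mul(SZ, SZ), add(Z, SSSZ))
  [1] add(add(SZ, mul(Z, SZ)), add(Z, SSSZ))
  [2] add(S(add(Z, mul(Z, SZ))), add(Z, SSSZ))
  [3] S(add(add(Z, mul(Z, SZ)), add(Z, SSSZ)))
  [4] S(add(mul(Z, SZ), add(Z, SSSZ)))
  [5] S(add(Z, add(Z, SSSZ)))
  [6] S(add(Z, SSSZ))
  [7] S^4(Z)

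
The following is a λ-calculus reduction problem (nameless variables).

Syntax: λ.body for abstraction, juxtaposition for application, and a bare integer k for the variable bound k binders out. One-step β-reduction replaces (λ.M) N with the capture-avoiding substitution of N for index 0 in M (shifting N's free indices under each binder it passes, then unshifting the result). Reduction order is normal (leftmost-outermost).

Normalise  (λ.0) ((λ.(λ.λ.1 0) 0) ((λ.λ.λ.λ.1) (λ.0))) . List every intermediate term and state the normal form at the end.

  start: (λ.0) ((λ.(λ.λ.1 0) 0) ((λ.λ.λ.λ.1) (λ.0)))
  [1] (λ.(λ.λ.1 0) 0) ((λ.λ.λ.λ.1) (λ.0))
  [2] (λ.λ.1 0) ((λ.λ.λ.λ.1) (λ.0))
  [3] λ.(λ.λ.λ.λ.1) (λ.0) 0
  [4] λ.(λ.λ.λ.1) 0
  [5] λ.λ.λ.1

Answer: normal form = λ.λ.λ.1  (in 5 steps)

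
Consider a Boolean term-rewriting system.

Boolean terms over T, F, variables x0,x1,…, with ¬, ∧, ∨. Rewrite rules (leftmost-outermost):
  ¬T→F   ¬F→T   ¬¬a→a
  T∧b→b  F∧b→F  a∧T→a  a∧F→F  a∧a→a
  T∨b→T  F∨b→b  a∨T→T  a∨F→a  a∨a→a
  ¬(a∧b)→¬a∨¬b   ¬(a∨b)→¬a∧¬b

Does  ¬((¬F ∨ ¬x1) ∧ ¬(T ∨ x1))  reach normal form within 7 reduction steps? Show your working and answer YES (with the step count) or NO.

  start: ¬((¬F ∨ ¬x1) ∧ ¬(T ∨ x1))
  [1] ¬(¬F ∨ ¬x1) ∨ ¬¬(T ∨ x1)
  [2] (¬¬F ∧ ¬¬x1) ∨ ¬¬(T ∨ x1)
  [3] (F ∧ ¬¬x1) ∨ ¬¬(T ∨ x1)
  [4] F ∨ ¬¬(T ∨ x1)
  [5] ¬¬(T ∨ x1)
  [6] T ∨ x1
  [7] T

Answer: YES — reaches normal form T in 7 ≤ 7 steps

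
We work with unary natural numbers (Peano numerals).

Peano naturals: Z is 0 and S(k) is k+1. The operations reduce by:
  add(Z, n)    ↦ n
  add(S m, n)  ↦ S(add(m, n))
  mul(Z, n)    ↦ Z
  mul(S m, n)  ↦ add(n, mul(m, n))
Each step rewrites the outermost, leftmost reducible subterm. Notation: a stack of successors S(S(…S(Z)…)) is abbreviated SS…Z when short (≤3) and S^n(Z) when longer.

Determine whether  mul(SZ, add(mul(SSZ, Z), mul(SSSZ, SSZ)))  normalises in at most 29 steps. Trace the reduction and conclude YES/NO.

  start: mul(SZ, add(mul(SSZ, Z), mul(SSSZ, SSZ)))
  →1  add(add(mul(SSZ, Z), mul(SSSZ, SSZ)), mul(Z, add(mul(SSZ, Z), mul(SSSZ, SSZ))))
  →2  add(add(add(Z, mul(SZ, Z)), mul(SSSZ, SSZ)), mul(Z, add(mul(SSZ, Z), mul(SSSZ, SSZ))))
  →3  add(add(mul(SZ, Z), mul(SSSZ, SSZ)), mul(Z, add(mul(SSZ, Z), mul(SSSZ, SSZ))))
  →4  add(add(add(Z, mul(Z, Z)), mul(SSSZ, SSZ)), mul(Z, add(mul(SSZ, Z), mul(SSSZ, SSZ))))
  →5  add(add(mul(Z, Z), mul(SSSZ, SSZ)), mul(Z, add(mul(SSZ, Z), mul(SSSZ, SSZ))))
  →6  add(add(Z, mul(SSSZ, SSZ)), mul(Z, add(mul(SSZ, Z), mul(SSSZ, SSZ))))
  →7  add(mul(SSSZ, SSZ), mul(Z, add(mul(SSZ, Z), mul(SSSZ, SSZ))))
  →8  add(add(SSZ, mul(SSZ, SSZ)), mul(Z, add(mul(SSZ, Z), mul(SSSZ, SSZ))))
  →9  add(S(add(SZ, mul(SSZ, SSZ))), mul(Z, add(mul(SSZ, Z), mul(SSSZ, SSZ))))
  →10  S(add(add(SZ, mul(SSZ, SSZ)), mul(Z, add(mul(SSZ, Z), mul(SSSZ, SSZ)))))
  →11  S(add(S(add(Z, mul(SSZ, SSZ))), mul(Z, add(mul(SSZ, Z), mul(SSSZ, SSZ)))))
  →12  S(S(add(add(Z, mul(SSZ, SSZ)), mul(Z, add(mul(SSZ, Z), mul(SSSZ, SSZ))))))
  →13  S(S(add(mul(SSZ, SSZ), mul(Z, add(mul(SSZ, Z), mul(SSSZ, SSZ))))))
  →14  S(S(add(add(SSZ, mul(SZ, SSZ)), mul(Z, add(mul(SSZ, Z), mul(SSSZ, SSZ))))))
  →15  S(S(add(S(add(SZ, mul(SZ, SSZ))), mul(Z, add(mul(SSZ, Z), mul(SSSZ, SSZ))))))
  →16  S(S(S(add(add(SZ, mul(SZ, SSZ)), mul(Z, add(mul(SSZ, Z), mul(SSSZ, SSZ)))))))
  →17  S(S(S(add(S(add(Z, mul(SZ, SSZ))), mul(Z, add(mul(SSZ, Z), mul(SSSZ, SSZ)))))))
  →18  S(S(S(S(add(add(Z, mul(SZ, SSZ)), mul(Z, add(mul(SSZ, Z), mul(SSSZ, SSZ))))))))
  →19  S(S(S(S(add(mul(SZ, SSZ), mul(Z, add(mul(SSZ, Z), mul(SSSZ, SSZ))))))))
  →20  S(S(S(S(add(add(SSZ, mul(Z, SSZ)), mul(Z, add(mul(SSZ, Z), mul(SSSZ, SSZ))))))))
  →21  S(S(S(S(add(S(add(SZ, mul(Z, SSZ))), mul(Z, add(mul(SSZ, Z), mul(SSSZ, SSZ))))))))
  →22  S(S(S(S(S(add(add(SZ, mul(Z, SSZ)), mul(Z, add(mul(SSZ, Z), mul(SSSZ, SSZ)))))))))
  →23  S(S(S(S(S(add(S(add(Z, mul(Z, SSZ))), mul(Z, add(mul(SSZ, Z), mul(SSSZ, SSZ)))))))))
  →24  S(S(S(S(S(S(add(add(Z, mul(Z, SSZ)), mul(Z, add(mul(SSZ, Z), mul(SSSZ, SSZ))))))))))
  →25  S(S(S(S(S(S(add(mul(Z, SSZ), mul(Z, add(mul(SSZ, Z), mul(SSSZ, SSZ))))))))))
  →26  S(S(S(S(S(S(add(Z, mul(Z, add(mul(SSZ, Z), mul(SSSZ, SSZ))))))))))
  →27  S(S(S(S(S(S(mul(Z, add(mul(SSZ, Z), mul(SSSZ, SSZ)))))))))
  →28  S^6(Z)

Answer: YES — reaches normal form S^6(Z) in 28 ≤ 29 steps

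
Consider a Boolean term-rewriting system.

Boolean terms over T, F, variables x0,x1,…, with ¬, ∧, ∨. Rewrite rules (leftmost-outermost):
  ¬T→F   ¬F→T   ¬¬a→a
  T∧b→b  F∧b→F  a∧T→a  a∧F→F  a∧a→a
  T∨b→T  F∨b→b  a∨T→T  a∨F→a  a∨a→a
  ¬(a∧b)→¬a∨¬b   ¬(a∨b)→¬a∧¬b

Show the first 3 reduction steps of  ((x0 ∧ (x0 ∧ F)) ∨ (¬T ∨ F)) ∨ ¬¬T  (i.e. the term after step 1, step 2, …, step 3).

  start: ((x0 ∧ (x0 ∧ F)) ∨ (¬T ∨ F)) ∨ ¬¬T
  step 1: ((x0 ∧ F) ∨ (¬T ∨ F)) ∨ ¬¬T
  step 2: (F ∨ (¬T ∨ F)) ∨ ¬¬T
  step 3: (¬T ∨ F) ∨ ¬¬T

Answer: after 3 steps: (¬T ∨ F) ∨ ¬¬T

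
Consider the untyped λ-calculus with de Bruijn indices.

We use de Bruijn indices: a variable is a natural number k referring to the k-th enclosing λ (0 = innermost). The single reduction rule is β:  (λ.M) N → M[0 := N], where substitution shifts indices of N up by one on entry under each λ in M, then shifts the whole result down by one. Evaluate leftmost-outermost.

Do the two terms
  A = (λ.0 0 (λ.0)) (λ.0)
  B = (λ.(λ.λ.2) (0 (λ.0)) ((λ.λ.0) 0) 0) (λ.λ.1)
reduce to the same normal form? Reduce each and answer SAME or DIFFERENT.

Term A:
  start: (λ.0 0 (λ.0)) (λ.0)
  step 1: (λ.0) (λ.0) (λ.0)
  step 2: (λ.0) (λ.0)
  step 3: λ.0

Term B:
  start: (λ.(λ.λ.2) (0 (λ.0)) ((λ.λ.0) 0) 0) (λ.λ.1)
  step 1: (λ.λ.λ.λ.1) ((λ.λ.1) (λ.0)) ((λ.λ.0) (λ.λ.1)) (λ.λ.1)
  step 2: (λ.λ.λ.1) ((λ.λ.0) (λ.λ.1)) (λ.λ.1)
  step 3: (λ.λ.1) (λ.λ.1)
  step 4: λ.λ.λ.1

Answer: DIFFERENT — A ⇓ λ.0, B ⇓ λ.λ.λ.1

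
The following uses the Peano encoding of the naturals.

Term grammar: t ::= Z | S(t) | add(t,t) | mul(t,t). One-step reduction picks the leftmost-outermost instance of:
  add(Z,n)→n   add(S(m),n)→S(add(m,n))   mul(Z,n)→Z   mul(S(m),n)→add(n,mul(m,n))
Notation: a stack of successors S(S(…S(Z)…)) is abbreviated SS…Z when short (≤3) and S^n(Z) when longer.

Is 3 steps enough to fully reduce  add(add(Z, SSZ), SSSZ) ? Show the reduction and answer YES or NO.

Answer: NO — after 3 steps the term is S(S(add(Z, SSSZ))), not yet normal

Reduction:
  start: add(add(Z, SSZ), SSSZ)
  →1  add(SSZ, SSSZ)
  →2  S(add(SZ, SSSZ))
  →3  S(S(add(Z, SSSZ)))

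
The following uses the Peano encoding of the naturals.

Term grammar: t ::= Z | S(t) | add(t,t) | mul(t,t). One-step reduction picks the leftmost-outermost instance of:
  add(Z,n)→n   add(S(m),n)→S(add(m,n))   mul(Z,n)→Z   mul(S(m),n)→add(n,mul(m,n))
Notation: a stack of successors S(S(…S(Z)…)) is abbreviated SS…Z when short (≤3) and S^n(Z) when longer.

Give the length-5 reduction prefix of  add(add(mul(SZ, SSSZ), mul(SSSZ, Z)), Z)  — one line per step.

Answer: after 5 steps: S(add(add(S(add(SZ, mul(Z, SSSZ))), mul(SSSZ, Z)), Z))

Derivation:
  start: add(add(mul(SZ, SSSZ), mul(SSSZ, Z)), Z)
  →1  add(add(add(SSSZ, mul(Z, SSSZ)), mul(SSSZ, Z)), Z)
  →2  add(add(S(add(SSZ, mul(Z, SSSZ))), mul(SSSZ, Z)), Z)
  →3  add(S(add(add(SSZ, mul(Z, SSSZ)), mul(SSSZ, Z))), Z)
  →4  S(add(add(add(SSZ, mul(Z, SSSZ)), mul(SSSZ, Z)), Z))
  →5  S(add(add(S(add(SZ, mul(Z, SSSZ))), mul(SSSZ, Z)), Z))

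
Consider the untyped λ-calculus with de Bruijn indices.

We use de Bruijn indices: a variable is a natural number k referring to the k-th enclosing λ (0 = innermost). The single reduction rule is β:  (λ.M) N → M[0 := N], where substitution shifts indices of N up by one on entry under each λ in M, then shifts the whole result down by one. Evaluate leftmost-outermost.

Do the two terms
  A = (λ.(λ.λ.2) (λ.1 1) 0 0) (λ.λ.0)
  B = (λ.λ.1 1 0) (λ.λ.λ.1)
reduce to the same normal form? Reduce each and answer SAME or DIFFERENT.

Answer: DIFFERENT — A ⇓ λ.0, B ⇓ λ.λ.1

Derivation:
Term A:
  start: (λ.(λ.λ.2) (λ.1 1) 0 0) (λ.λ.0)
  step 1: (λ.λ.λ.λ.0) (λ.(λ.λ.0) (λ.λ.0)) (λ.λ.0) (λ.λ.0)
  step 2: (λ.λ.λ.0) (λ.λ.0) (λ.λ.0)
  step 3: (λ.λ.0) (λ.λ.0)
  step 4: λ.0

Term B:
  start: (λ.λ.1 1 0) (λ.λ.λ.1)
  step 1: λ.(λ.λ.λ.1) (λ.λ.λ.1) 0
  step 2: λ.(λ.λ.1) 0
  step 3: λ.λ.1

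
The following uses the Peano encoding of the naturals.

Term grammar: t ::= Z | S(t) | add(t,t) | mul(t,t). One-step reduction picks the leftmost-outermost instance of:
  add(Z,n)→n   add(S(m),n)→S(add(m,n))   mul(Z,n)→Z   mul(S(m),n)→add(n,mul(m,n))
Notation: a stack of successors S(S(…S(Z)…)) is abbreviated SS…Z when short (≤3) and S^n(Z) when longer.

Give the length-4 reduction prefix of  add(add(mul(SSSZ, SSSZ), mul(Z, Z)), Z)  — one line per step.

Answer: after 4 steps: S(add(add(add(SSZ, mul(SSZ, SSSZ)), mul(Z, Z)), Z))

Reduction:
  start: add(add(mul(SSSZ, SSSZ), mul(Z, Z)), Z)
  →1  add(add(add(SSSZ, mul(SSZ, SSSZ)), mul(Z, Z)), Z)
  →2  add(add(S(add(SSZ, mul(SSZ, SSSZ))), mul(Z, Z)), Z)
  →3  add(S(add(add(SSZ, mul(SSZ, SSSZ)), mul(Z, Z))), Z)
  →4  S(add(add(add(SSZ, mul(SSZ, SSSZ)), mul(Z, Z)), Z))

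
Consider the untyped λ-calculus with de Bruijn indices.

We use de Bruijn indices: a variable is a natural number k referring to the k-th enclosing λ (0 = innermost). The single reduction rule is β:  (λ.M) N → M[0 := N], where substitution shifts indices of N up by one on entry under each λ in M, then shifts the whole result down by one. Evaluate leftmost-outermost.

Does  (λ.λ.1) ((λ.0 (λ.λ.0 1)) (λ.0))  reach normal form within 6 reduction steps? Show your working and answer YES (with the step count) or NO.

Answer: YES — reaches normal form λ.λ.λ.0 1 in 3 ≤ 6 steps

Working:
  start: (λ.λ.1) ((λ.0 (λ.λ.0 1)) (λ.0))
  step 1: λ.(λ.0 (λ.λ.0 1)) (λ.0)
  step 2: λ.(λ.0) (λ.λ.0 1)
  step 3: λ.λ.λ.0 1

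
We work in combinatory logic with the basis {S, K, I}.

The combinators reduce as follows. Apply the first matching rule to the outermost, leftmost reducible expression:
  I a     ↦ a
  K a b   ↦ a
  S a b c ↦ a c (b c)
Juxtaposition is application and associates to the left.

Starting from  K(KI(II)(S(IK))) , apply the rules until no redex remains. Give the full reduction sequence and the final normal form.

  start: K(KI(II)(S(IK)))
  step 1: K(I(S(IK)))
  step 2: K(S(IK))
  step 3: K(SK)

Answer: normal form = K(SK)  (in 3 steps)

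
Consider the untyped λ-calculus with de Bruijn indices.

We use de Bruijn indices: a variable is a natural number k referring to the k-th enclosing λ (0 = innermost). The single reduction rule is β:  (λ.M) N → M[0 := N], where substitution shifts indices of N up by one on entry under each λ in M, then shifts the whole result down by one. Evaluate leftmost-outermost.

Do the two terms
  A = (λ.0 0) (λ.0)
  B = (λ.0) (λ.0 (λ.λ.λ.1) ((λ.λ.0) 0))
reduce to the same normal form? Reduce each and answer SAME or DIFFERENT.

Answer: DIFFERENT — A ⇓ λ.0, B ⇓ λ.0 (λ.λ.λ.1) (λ.0)

Working:
Term A:
  start: (λ.0 0) (λ.0)
  [1] (λ.0) (λ.0)
  [2] λ.0

Term B:
  start: (λ.0) (λ.0 (λ.λ.λ.1) ((λ.λ.0) 0))
  [1] λ.0 (λ.λ.λ.1) ((λ.λ.0) 0)
  [2] λ.0 (λ.λ.λ.1) (λ.0)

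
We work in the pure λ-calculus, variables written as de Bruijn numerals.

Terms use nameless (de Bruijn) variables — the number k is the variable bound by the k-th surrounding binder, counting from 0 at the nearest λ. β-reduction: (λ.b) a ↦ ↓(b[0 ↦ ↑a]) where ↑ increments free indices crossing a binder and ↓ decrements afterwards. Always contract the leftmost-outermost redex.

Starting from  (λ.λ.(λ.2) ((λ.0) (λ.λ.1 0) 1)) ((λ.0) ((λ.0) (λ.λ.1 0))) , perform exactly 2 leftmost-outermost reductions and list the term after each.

Answer: after 2 steps: λ.(λ.0) ((λ.0) (λ.λ.1 0))

Working:
  start: (λ.λ.(λ.2) ((λ.0) (λ.λ.1 0) 1)) ((λ.0) ((λ.0) (λ.λ.1 0)))
  step 1: λ.(λ.(λ.0) ((λ.0) (λ.λ.1 0))) ((λ.0) (λ.λ.1 0) ((λ.0) ((λ.0) (λ.λ.1 0))))
  step 2: λ.(λ.0) ((λ.0) (λ.λ.1 0))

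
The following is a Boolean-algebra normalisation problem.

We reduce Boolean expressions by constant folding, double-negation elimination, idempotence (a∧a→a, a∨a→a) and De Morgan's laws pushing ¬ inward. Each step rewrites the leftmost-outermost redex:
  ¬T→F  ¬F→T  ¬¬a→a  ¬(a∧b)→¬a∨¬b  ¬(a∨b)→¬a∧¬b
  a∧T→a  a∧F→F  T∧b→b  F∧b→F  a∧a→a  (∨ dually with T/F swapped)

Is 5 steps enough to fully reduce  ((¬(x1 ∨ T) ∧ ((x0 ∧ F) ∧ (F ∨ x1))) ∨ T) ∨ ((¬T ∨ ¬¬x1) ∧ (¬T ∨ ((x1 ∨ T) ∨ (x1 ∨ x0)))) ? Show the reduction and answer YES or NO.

Answer: YES — reaches normal form T in 2 ≤ 5 steps

Derivation:
  start: ((¬(x1 ∨ T) ∧ ((x0 ∧ F) ∧ (F ∨ x1))) ∨ T) ∨ ((¬T ∨ ¬¬x1) ∧ (¬T ∨ ((x1 ∨ T) ∨ (x1 ∨ x0))))
  step 1: T ∨ ((¬T ∨ ¬¬x1) ∧ (¬T ∨ ((x1 ∨ T) ∨ (x1 ∨ x0))))
  step 2: T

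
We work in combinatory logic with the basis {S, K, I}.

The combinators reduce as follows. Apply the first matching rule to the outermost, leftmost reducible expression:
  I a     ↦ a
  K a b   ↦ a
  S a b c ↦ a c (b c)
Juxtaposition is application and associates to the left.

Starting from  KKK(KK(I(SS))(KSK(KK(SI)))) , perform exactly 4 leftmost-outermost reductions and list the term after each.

Answer: after 4 steps: K(K(SK))

Reduction:
  start: KKK(KK(I(SS))(KSK(KK(SI))))
  →1  K(KK(I(SS))(KSK(KK(SI))))
  →2  K(K(KSK(KK(SI))))
  →3  K(K(S(KK(SI))))
  →4  K(K(SK))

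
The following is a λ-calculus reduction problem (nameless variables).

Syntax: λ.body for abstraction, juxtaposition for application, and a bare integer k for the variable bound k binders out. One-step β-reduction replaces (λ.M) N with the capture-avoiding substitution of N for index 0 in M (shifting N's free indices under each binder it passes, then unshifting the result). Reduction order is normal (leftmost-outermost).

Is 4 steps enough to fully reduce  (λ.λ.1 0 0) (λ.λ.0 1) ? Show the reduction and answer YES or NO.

  start: (λ.λ.1 0 0) (λ.λ.0 1)
  step 1: λ.(λ.λ.0 1) 0 0
  step 2: λ.(λ.0 1) 0
  step 3: λ.0 0

Answer: YES — reaches normal form λ.0 0 in 3 ≤ 4 steps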